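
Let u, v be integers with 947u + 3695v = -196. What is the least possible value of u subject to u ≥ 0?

gcd(3695, 947):
  3695 = 3×947 + 854
  947 = 1×854 + 93
  854 = 9×93 + 17
  93 = 5×17 + 8
  17 = 2×8 + 1
  8 = 8×1
so gcd(3695, 947) = 1.
1 divides -196, so solutions exist.
Back-substitute for Bézout coefficients:
  1 = 17 - 2×8
  ... = 947×(-437) + 3695×(112)
Scale by -196/1 = -196: (u₀, v₀) = (85652, -21952).
General solution: u = 85652 + 3695t, v = -21952 - 947t for integer t.
u ≥ 0: smallest is 85652 mod 3695 = 667 (at t = -23), with v = -171.

667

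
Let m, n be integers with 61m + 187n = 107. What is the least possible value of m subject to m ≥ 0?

gcd(187, 61):
  187 = 3×61 + 4
  61 = 15×4 + 1
  4 = 4×1
so gcd(187, 61) = 1.
1 divides 107, so solutions exist.
Back-substitute for Bézout coefficients:
  1 = 61 - 15×4
  ... = 61×(46) + 187×(-15)
Scale by 107/1 = 107: (m₀, n₀) = (4922, -1605).
General solution: m = 4922 + 187t, n = -1605 - 61t for integer t.
m ≥ 0: smallest is 4922 mod 187 = 60 (at t = -26), with n = -19.

60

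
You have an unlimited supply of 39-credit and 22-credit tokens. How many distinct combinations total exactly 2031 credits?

3

Need nonnegative integers with 39j + 22k = 2031.
gcd(39, 22) = 1, and 39·(-9) + 22·(16) = 1.
So (j₀, k₀) = (-18279, 32496); general j = -18279 + 22t, k = 32496 - 39t.
j ≥ 0 ⇒ t ≥ 831; k ≥ 0 ⇒ t ≤ 833. That's 3 values of t.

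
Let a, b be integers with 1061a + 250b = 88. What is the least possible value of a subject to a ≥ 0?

108

gcd(1061, 250):
  1061 = 4*250 + 61
  250 = 4*61 + 6
  61 = 10*6 + 1
  6 = 6*1
so gcd(1061, 250) = 1.
1 divides 88, so solutions exist.
Back-substitute for Bézout coefficients:
  1 = 61 - 10*6
  ... = 1061*(41) + 250*(-174)
Scale by 88/1 = 88: (a₀, b₀) = (3608, -15312).
General solution: a = 3608 + 250t, b = -15312 - 1061t for integer t.
a ≥ 0: smallest is 3608 mod 250 = 108 (at t = -14), with b = -458.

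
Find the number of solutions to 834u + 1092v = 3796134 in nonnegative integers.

25

gcd(1092, 834):
  1092 = 1·834 + 258
  834 = 3·258 + 60
  258 = 4·60 + 18
  60 = 3·18 + 6
  18 = 3·6
so gcd(1092, 834) = 6.
Back-substitute for Bézout coefficients:
  6 = 60 - 3·18
  ... = 834·(55) + 1092·(-42)
Scale by 632689: one solution is (34797895, -26572938). Reduce u mod 182: (41, 3445).
General: u = 41 + 182t, v = 3445 - 139t.
u ≥ 0 ⇒ t ≥ 0; v ≥ 0 ⇒ t ≤ 24. So t ∈ [0, 24]: 25 solutions.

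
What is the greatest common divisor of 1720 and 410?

10

gcd(1720, 410):
  1720 = 4×410 + 80
  410 = 5×80 + 10
  80 = 8×10
so gcd(1720, 410) = 10.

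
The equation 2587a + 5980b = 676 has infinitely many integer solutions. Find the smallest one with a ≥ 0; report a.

gcd(5980, 2587):
  5980 = 2·2587 + 806
  2587 = 3·806 + 169
  806 = 4·169 + 130
  169 = 1·130 + 39
  130 = 3·39 + 13
  39 = 3·13
so gcd(5980, 2587) = 13.
13 divides 676, so solutions exist.
Back-substitute for Bézout coefficients:
  13 = 130 - 3·39
  ... = 2587·(-141) + 5980·(61)
Scale by 676/13 = 52: (a₀, b₀) = (-7332, 3172).
General solution: a = -7332 + 460t, b = 3172 - 199t for integer t.
a ≥ 0: smallest is -7332 mod 460 = 28 (at t = 16), with b = -12.

28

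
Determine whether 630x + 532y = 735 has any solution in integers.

gcd(630, 532):
  630 = 1*532 + 98
  532 = 5*98 + 42
  98 = 2*42 + 14
  42 = 3*14
so gcd(630, 532) = 14.
14 does not divide 735 (remainder 7), so no integer solutions.

no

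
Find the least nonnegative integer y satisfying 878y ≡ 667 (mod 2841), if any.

gcd(2841, 878) = 1  (2841 = 3×878 + 207, 878 = 4×207 + 50, 207 = 4×50 + 7, 50 = 7×7 + 1, 7 = 7×1).
1 divides 667, so solutions exist.
Back-substituting, 878×(398) + 2841×(-123) = 1.
So 878×(398) ≡ 1 (mod 2841); multiply by 667: y ≡ 265466 (mod 2841).
Smallest nonnegative: y = 265466 mod 2841 = 1253.

1253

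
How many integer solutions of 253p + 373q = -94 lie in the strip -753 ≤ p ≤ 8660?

26

gcd(373, 253):
  373 = 1*253 + 120
  253 = 2*120 + 13
  120 = 9*13 + 3
  13 = 4*3 + 1
  3 = 3*1
so gcd(373, 253) = 1.
Back-substitute for Bézout coefficients:
  1 = 13 - 4*3
  ... = 253*(115) + 373*(-78)
Scale by -94: particular solution (-10810, 7332); reduce p mod 373: (7, -5).
General solution: p = 7 + 373t, q = -5 - 253t for integer t.
-753 ≤ 7 + 373t ≤ 8660 gives t ∈ [-2, 23], which is 26 values.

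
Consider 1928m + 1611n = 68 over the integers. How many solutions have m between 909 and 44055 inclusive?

27

gcd(1928, 1611):
  1928 = 1*1611 + 317
  1611 = 5*317 + 26
  317 = 12*26 + 5
  26 = 5*5 + 1
  5 = 5*1
so gcd(1928, 1611) = 1.
Back-substitute for Bézout coefficients:
  1 = 26 - 5*5
  ... = 1928*(-310) + 1611*(371)
Scale by 68: particular solution (-21080, 25228); reduce m mod 1611: (1474, -1764).
General solution: m = 1474 + 1611t, n = -1764 - 1928t for integer t.
909 ≤ 1474 + 1611t ≤ 44055 gives t ∈ [0, 26], which is 27 values.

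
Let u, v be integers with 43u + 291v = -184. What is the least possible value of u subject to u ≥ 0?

gcd(291, 43) = 1.
1 divides -184, so solutions exist.
By Bézout, 43×(88) + 291×(-13) = 1.
Scale by -184/1 = -184: (u₀, v₀) = (-16192, 2392).
General solution: u = -16192 + 291t, v = 2392 - 43t for integer t.
u ≥ 0: smallest is -16192 mod 291 = 104 (at t = 56), with v = -16.

104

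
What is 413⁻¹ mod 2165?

1667

gcd(2165, 413) = 1  (2165 = 5*413 + 100, 413 = 4*100 + 13, 100 = 7*13 + 9, 13 = 1*9 + 4, 9 = 2*4 + 1, 4 = 4*1).
Back-substituting, 413*(-498) + 2165*(95) = 1.
So 413*-498 ≡ 1 (mod 2165), and -498 mod 2165 = 1667.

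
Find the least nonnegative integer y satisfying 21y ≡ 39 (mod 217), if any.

gcd(217, 21) = 7.
7 does not divide 39, so the congruence has no solution.

no solution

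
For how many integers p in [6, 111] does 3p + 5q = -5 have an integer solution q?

gcd(5, 3) = 1  (5 = 1*3 + 2, 3 = 1*2 + 1, 2 = 2*1).
Back-substituting, 3*(2) + 5*(-1) = 1.
Scale by -5: particular solution (-10, 5); reduce p mod 5: (0, -1).
General solution: p = 0 + 5t, q = -1 - 3t for integer t.
6 ≤ 0 + 5t ≤ 111 gives t ∈ [2, 22], which is 21 values.

21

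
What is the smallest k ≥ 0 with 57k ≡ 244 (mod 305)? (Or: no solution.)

gcd(305, 57) = 1.
1 divides 244, so solutions exist.
By Bézout, 57*(-107) + 305*(20) = 1.
So 57*(-107) ≡ 1 (mod 305); multiply by 244: k ≡ -26108 (mod 305).
Smallest nonnegative: k = -26108 mod 305 = 122.

122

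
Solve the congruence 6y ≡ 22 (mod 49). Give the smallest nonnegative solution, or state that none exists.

20

gcd(49, 6) = 1  (49 = 8×6 + 1, 6 = 6×1).
1 divides 22, so solutions exist.
Back-substituting, 6×(-8) + 49×(1) = 1.
So 6×(-8) ≡ 1 (mod 49); multiply by 22: y ≡ -176 (mod 49).
Smallest nonnegative: y = -176 mod 49 = 20.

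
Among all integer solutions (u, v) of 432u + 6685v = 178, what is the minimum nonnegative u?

2074

gcd(6685, 432):
  6685 = 15·432 + 205
  432 = 2·205 + 22
  205 = 9·22 + 7
  22 = 3·7 + 1
  7 = 7·1
so gcd(6685, 432) = 1.
1 divides 178, so solutions exist.
Back-substitute for Bézout coefficients:
  1 = 22 - 3·7
  ... = 432·(913) + 6685·(-59)
Scale by 178/1 = 178: (u₀, v₀) = (162514, -10502).
General solution: u = 162514 + 6685t, v = -10502 - 432t for integer t.
u ≥ 0: smallest is 162514 mod 6685 = 2074 (at t = -24), with v = -134.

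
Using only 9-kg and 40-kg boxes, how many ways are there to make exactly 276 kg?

Need nonnegative integers with 9j + 40k = 276.
gcd(9, 40) = 1, and 9·(9) + 40·(-2) = 1.
So (j₀, k₀) = (2484, -552); general j = 2484 + 40t, k = -552 - 9t.
j ≥ 0 ⇒ t ≥ -62; k ≥ 0 ⇒ t ≤ -62. That's 1 value of t.

1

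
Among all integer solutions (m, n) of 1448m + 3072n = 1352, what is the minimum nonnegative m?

37

gcd(3072, 1448) = 8  (3072 = 2×1448 + 176, 1448 = 8×176 + 40, 176 = 4×40 + 16, 40 = 2×16 + 8, 16 = 2×8).
8 divides 1352, so solutions exist.
Back-substituting, 1448×(157) + 3072×(-74) = 8.
Scale by 1352/8 = 169: (m₀, n₀) = (26533, -12506).
General solution: m = 26533 + 384t, n = -12506 - 181t for integer t.
m ≥ 0: smallest is 26533 mod 384 = 37 (at t = -69), with n = -17.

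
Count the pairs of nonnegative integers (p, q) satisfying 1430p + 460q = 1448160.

22

gcd(1430, 460) = 10.
By Bézout, 1430*(-9) + 460*(28) = 10.
One solution: (20, 3086).
General: p = 20 + 46t, q = 3086 - 143t.
p ≥ 0 ⇒ t ≥ 0; q ≥ 0 ⇒ t ≤ 21. So t ∈ [0, 21]: 22 solutions.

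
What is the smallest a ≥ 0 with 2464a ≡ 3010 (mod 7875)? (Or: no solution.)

340

gcd(7875, 2464):
  7875 = 3*2464 + 483
  2464 = 5*483 + 49
  483 = 9*49 + 42
  49 = 1*42 + 7
  42 = 6*7
so gcd(7875, 2464) = 7.
7 divides 3010, so solutions exist.
Back-substitute for Bézout coefficients:
  7 = 49 - 1*42
  ... = 2464*(163) + 7875*(-51)
So 2464*(163) ≡ 7 (mod 7875); multiply by 430: a ≡ 70090 (mod 1125).
Smallest nonnegative: a = 70090 mod 1125 = 340.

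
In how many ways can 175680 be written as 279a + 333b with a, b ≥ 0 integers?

gcd(333, 279):
  333 = 1*279 + 54
  279 = 5*54 + 9
  54 = 6*9
so gcd(333, 279) = 9.
Back-substitute for Bézout coefficients:
  9 = 279 - 5*54
  ... = 279*(6) + 333*(-5)
Scale by 19520: one solution is (117120, -97600). Reduce a mod 37: (15, 515).
General: a = 15 + 37t, b = 515 - 31t.
a ≥ 0 ⇒ t ≥ 0; b ≥ 0 ⇒ t ≤ 16. So t ∈ [0, 16]: 17 solutions.

17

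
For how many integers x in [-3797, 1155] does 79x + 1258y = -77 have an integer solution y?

4

gcd(1258, 79):
  1258 = 15·79 + 73
  79 = 1·73 + 6
  73 = 12·6 + 1
  6 = 6·1
so gcd(1258, 79) = 1.
Back-substitute for Bézout coefficients:
  1 = 73 - 12·6
  ... = 79·(-207) + 1258·(13)
Scale by -77: particular solution (15939, -1001); reduce x mod 1258: (843, -53).
General solution: x = 843 + 1258t, y = -53 - 79t for integer t.
-3797 ≤ 843 + 1258t ≤ 1155 gives t ∈ [-3, 0], which is 4 values.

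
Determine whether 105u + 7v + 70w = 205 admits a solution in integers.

gcd(105, 7):
  105 = 15*7
so gcd(105, 7) = 7.
gcd(7, 70) = 7.
7 does not divide 205 (remainder 2), so no integer solutions.

no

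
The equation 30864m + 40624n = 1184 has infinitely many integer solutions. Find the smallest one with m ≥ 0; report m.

2106

gcd(40624, 30864):
  40624 = 1·30864 + 9760
  30864 = 3·9760 + 1584
  9760 = 6·1584 + 256
  1584 = 6·256 + 48
  256 = 5·48 + 16
  48 = 3·16
so gcd(40624, 30864) = 16.
16 divides 1184, so solutions exist.
Back-substitute for Bézout coefficients:
  16 = 256 - 5·48
  ... = 30864·(-795) + 40624·(604)
Scale by 1184/16 = 74: (m₀, n₀) = (-58830, 44696).
General solution: m = -58830 + 2539t, n = 44696 - 1929t for integer t.
m ≥ 0: smallest is -58830 mod 2539 = 2106 (at t = 24), with n = -1600.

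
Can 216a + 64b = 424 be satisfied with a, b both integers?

gcd(216, 64):
  216 = 3*64 + 24
  64 = 2*24 + 16
  24 = 1*16 + 8
  16 = 2*8
so gcd(216, 64) = 8.
8 divides 424, so integer solutions exist.

yes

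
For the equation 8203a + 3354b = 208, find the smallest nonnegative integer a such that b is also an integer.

220

gcd(8203, 3354):
  8203 = 2×3354 + 1495
  3354 = 2×1495 + 364
  1495 = 4×364 + 39
  364 = 9×39 + 13
  39 = 3×13
so gcd(8203, 3354) = 13.
13 divides 208, so solutions exist.
Back-substitute for Bézout coefficients:
  13 = 364 - 9×39
  ... = 8203×(-83) + 3354×(203)
Scale by 208/13 = 16: (a₀, b₀) = (-1328, 3248).
General solution: a = -1328 + 258t, b = 3248 - 631t for integer t.
a ≥ 0: smallest is -1328 mod 258 = 220 (at t = 6), with b = -538.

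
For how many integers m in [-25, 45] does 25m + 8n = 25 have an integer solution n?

gcd(25, 8):
  25 = 3*8 + 1
  8 = 8*1
so gcd(25, 8) = 1.
Back-substitute for Bézout coefficients:
  1 = 25 - 3*8
  ... = 25*(1) + 8*(-3)
Scale by 25: particular solution (25, -75); reduce m mod 8: (1, 0).
General solution: m = 1 + 8t, n = 0 - 25t for integer t.
-25 ≤ 1 + 8t ≤ 45 gives t ∈ [-3, 5], which is 9 values.

9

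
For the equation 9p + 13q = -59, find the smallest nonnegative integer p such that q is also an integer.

5

gcd(13, 9) = 1.
1 divides -59, so solutions exist.
By Bézout, 9·(3) + 13·(-2) = 1.
Scale by -59/1 = -59: (p₀, q₀) = (-177, 118).
General solution: p = -177 + 13t, q = 118 - 9t for integer t.
p ≥ 0: smallest is -177 mod 13 = 5 (at t = 14), with q = -8.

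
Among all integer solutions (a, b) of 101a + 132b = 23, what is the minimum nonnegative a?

127

gcd(132, 101) = 1.
1 divides 23, so solutions exist.
By Bézout, 101*(17) + 132*(-13) = 1.
Scale by 23/1 = 23: (a₀, b₀) = (391, -299).
General solution: a = 391 + 132t, b = -299 - 101t for integer t.
a ≥ 0: smallest is 391 mod 132 = 127 (at t = -2), with b = -97.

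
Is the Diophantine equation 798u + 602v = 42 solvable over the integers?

gcd(798, 602) = 14  (798 = 1·602 + 196, 602 = 3·196 + 14, 196 = 14·14).
14 divides 42, so integer solutions exist.

yes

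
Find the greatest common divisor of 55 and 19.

gcd(55, 19):
  55 = 2*19 + 17
  19 = 1*17 + 2
  17 = 8*2 + 1
  2 = 2*1
so gcd(55, 19) = 1.

1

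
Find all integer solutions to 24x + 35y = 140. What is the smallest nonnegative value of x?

gcd(35, 24) = 1  (35 = 1·24 + 11, 24 = 2·11 + 2, 11 = 5·2 + 1, 2 = 2·1).
1 divides 140, so solutions exist.
Back-substituting, 24·(-16) + 35·(11) = 1.
Scale by 140/1 = 140: (x₀, y₀) = (-2240, 1540).
General solution: x = -2240 + 35t, y = 1540 - 24t for integer t.
x ≥ 0: smallest is -2240 mod 35 = 0 (at t = 64), with y = 4.

0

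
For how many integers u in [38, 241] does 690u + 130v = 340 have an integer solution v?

16

gcd(690, 130) = 10  (690 = 5*130 + 40, 130 = 3*40 + 10, 40 = 4*10).
Back-substituting, 690*(-3) + 130*(16) = 10.
Scale by 34: particular solution (-102, 544); reduce u mod 13: (2, -8).
General solution: u = 2 + 13t, v = -8 - 69t for integer t.
38 ≤ 2 + 13t ≤ 241 gives t ∈ [3, 18], which is 16 values.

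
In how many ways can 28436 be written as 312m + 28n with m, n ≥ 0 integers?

gcd(312, 28) = 4.
By Bézout, 312·(1) + 28·(-11) = 4.
One solution: (4, 971).
General: m = 4 + 7t, n = 971 - 78t.
m ≥ 0 ⇒ t ≥ 0; n ≥ 0 ⇒ t ≤ 12. So t ∈ [0, 12]: 13 solutions.

13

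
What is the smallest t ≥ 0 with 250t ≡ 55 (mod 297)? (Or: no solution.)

220

gcd(297, 250) = 1  (297 = 1·250 + 47, 250 = 5·47 + 15, 47 = 3·15 + 2, 15 = 7·2 + 1, 2 = 2·1).
1 divides 55, so solutions exist.
Back-substituting, 250·(139) + 297·(-117) = 1.
So 250·(139) ≡ 1 (mod 297); multiply by 55: t ≡ 7645 (mod 297).
Smallest nonnegative: t = 7645 mod 297 = 220.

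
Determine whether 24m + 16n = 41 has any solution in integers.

no

gcd(24, 16) = 8.
8 does not divide 41 (remainder 1), so no integer solutions.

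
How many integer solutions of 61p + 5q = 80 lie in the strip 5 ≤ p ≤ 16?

3

gcd(61, 5) = 1.
By Bézout, 61×(1) + 5×(-12) = 1.
Particular solution: (0, 16).
General solution: p = 0 + 5t, q = 16 - 61t for integer t.
5 ≤ 0 + 5t ≤ 16 gives t ∈ [1, 3], which is 3 values.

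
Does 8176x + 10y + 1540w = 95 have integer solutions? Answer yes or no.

gcd(8176, 10):
  8176 = 817·10 + 6
  10 = 1·6 + 4
  6 = 1·4 + 2
  4 = 2·2
so gcd(8176, 10) = 2.
gcd(2, 1540) = 2.
2 does not divide 95 (remainder 1), so no integer solutions.

no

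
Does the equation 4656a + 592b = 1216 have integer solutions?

yes

gcd(4656, 592) = 16  (4656 = 7·592 + 512, 592 = 1·512 + 80, 512 = 6·80 + 32, 80 = 2·32 + 16, 32 = 2·16).
16 divides 1216, so integer solutions exist.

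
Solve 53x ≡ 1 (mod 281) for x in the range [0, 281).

228

gcd(281, 53):
  281 = 5*53 + 16
  53 = 3*16 + 5
  16 = 3*5 + 1
  5 = 5*1
so gcd(281, 53) = 1.
Back-substitute for Bézout coefficients:
  1 = 16 - 3*5
  ... = 53*(-53) + 281*(10)
So 53*-53 ≡ 1 (mod 281), and -53 mod 281 = 228.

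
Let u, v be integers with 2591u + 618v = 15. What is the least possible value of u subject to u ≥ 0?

gcd(2591, 618) = 1  (2591 = 4*618 + 119, 618 = 5*119 + 23, 119 = 5*23 + 4, 23 = 5*4 + 3, 4 = 1*3 + 1, 3 = 3*1).
1 divides 15, so solutions exist.
Back-substituting, 2591*(161) + 618*(-675) = 1.
Scale by 15/1 = 15: (u₀, v₀) = (2415, -10125).
General solution: u = 2415 + 618t, v = -10125 - 2591t for integer t.
u ≥ 0: smallest is 2415 mod 618 = 561 (at t = -3), with v = -2352.

561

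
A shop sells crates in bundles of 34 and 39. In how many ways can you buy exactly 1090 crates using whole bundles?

Need nonnegative integers with 34j + 39k = 1090.
gcd(34, 39) = 1, and 34·(-8) + 39·(7) = 1.
So (j₀, k₀) = (-8720, 7630); general j = -8720 + 39t, k = 7630 - 34t.
j ≥ 0 ⇒ t ≥ 224; k ≥ 0 ⇒ t ≤ 224. That's 1 value of t.

1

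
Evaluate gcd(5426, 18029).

gcd(18029, 5426) = 1  (18029 = 3×5426 + 1751, 5426 = 3×1751 + 173, 1751 = 10×173 + 21, 173 = 8×21 + 5, 21 = 4×5 + 1, 5 = 5×1).

1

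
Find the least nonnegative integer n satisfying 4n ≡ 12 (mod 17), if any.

gcd(17, 4) = 1.
1 divides 12, so solutions exist.
By Bézout, 4×(-4) + 17×(1) = 1.
So 4×(-4) ≡ 1 (mod 17); multiply by 12: n ≡ -48 (mod 17).
Smallest nonnegative: n = -48 mod 17 = 3.

3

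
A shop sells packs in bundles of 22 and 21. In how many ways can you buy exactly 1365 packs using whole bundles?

Need nonnegative integers with 22j + 21k = 1365.
gcd(22, 21) = 1, and 22·(1) + 21·(-1) = 1.
So (j₀, k₀) = (1365, -1365); general j = 1365 + 21t, k = -1365 - 22t.
j ≥ 0 ⇒ t ≥ -65; k ≥ 0 ⇒ t ≤ -63. That's 3 values of t.

3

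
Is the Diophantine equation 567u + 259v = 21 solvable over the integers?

gcd(567, 259) = 7  (567 = 2×259 + 49, 259 = 5×49 + 14, 49 = 3×14 + 7, 14 = 2×7).
7 divides 21, so integer solutions exist.

yes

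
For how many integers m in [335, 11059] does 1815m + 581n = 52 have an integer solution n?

gcd(1815, 581):
  1815 = 3×581 + 72
  581 = 8×72 + 5
  72 = 14×5 + 2
  5 = 2×2 + 1
  2 = 2×1
so gcd(1815, 581) = 1.
Back-substitute for Bézout coefficients:
  1 = 5 - 2×2
  ... = 1815×(-234) + 581×(731)
Scale by 52: particular solution (-12168, 38012); reduce m mod 581: (33, -103).
General solution: m = 33 + 581t, n = -103 - 1815t for integer t.
335 ≤ 33 + 581t ≤ 11059 gives t ∈ [1, 18], which is 18 values.

18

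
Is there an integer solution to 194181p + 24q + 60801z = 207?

gcd(194181, 24) = 3  (194181 = 8090×24 + 21, 24 = 1×21 + 3, 21 = 7×3).
gcd(3, 60801) = 3.
3 divides 207, so integer solutions exist.

yes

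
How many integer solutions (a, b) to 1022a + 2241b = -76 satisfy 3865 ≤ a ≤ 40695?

17

gcd(2241, 1022):
  2241 = 2·1022 + 197
  1022 = 5·197 + 37
  197 = 5·37 + 12
  37 = 3·12 + 1
  12 = 12·1
so gcd(2241, 1022) = 1.
Back-substitute for Bézout coefficients:
  1 = 37 - 3·12
  ... = 1022·(182) + 2241·(-83)
Scale by -76: particular solution (-13832, 6308); reduce a mod 2241: (1855, -846).
General solution: a = 1855 + 2241t, b = -846 - 1022t for integer t.
3865 ≤ 1855 + 2241t ≤ 40695 gives t ∈ [1, 17], which is 17 values.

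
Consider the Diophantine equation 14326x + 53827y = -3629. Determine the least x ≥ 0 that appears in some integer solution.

gcd(53827, 14326):
  53827 = 3·14326 + 10849
  14326 = 1·10849 + 3477
  10849 = 3·3477 + 418
  3477 = 8·418 + 133
  418 = 3·133 + 19
  133 = 7·19
so gcd(53827, 14326) = 19.
19 divides -3629, so solutions exist.
Back-substitute for Bézout coefficients:
  19 = 418 - 3·133
  ... = 14326·(-387) + 53827·(103)
Scale by -3629/19 = -191: (x₀, y₀) = (73917, -19673).
General solution: x = 73917 + 2833t, y = -19673 - 754t for integer t.
x ≥ 0: smallest is 73917 mod 2833 = 259 (at t = -26), with y = -69.

259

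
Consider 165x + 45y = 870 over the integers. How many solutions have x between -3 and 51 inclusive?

gcd(165, 45):
  165 = 3*45 + 30
  45 = 1*30 + 15
  30 = 2*15
so gcd(165, 45) = 15.
Back-substitute for Bézout coefficients:
  15 = 45 - 1*30
  ... = 165*(-1) + 45*(4)
Scale by 58: particular solution (-58, 232); reduce x mod 3: (2, 12).
General solution: x = 2 + 3t, y = 12 - 11t for integer t.
-3 ≤ 2 + 3t ≤ 51 gives t ∈ [-1, 16], which is 18 values.

18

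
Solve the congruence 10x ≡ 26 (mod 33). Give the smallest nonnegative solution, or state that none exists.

gcd(33, 10):
  33 = 3*10 + 3
  10 = 3*3 + 1
  3 = 3*1
so gcd(33, 10) = 1.
1 divides 26, so solutions exist.
Back-substitute for Bézout coefficients:
  1 = 10 - 3*3
  ... = 10*(10) + 33*(-3)
So 10*(10) ≡ 1 (mod 33); multiply by 26: x ≡ 260 (mod 33).
Smallest nonnegative: x = 260 mod 33 = 29.

29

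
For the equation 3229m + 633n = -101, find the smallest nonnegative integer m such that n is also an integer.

127

gcd(3229, 633):
  3229 = 5*633 + 64
  633 = 9*64 + 57
  64 = 1*57 + 7
  57 = 8*7 + 1
  7 = 7*1
so gcd(3229, 633) = 1.
1 divides -101, so solutions exist.
Back-substitute for Bézout coefficients:
  1 = 57 - 8*7
  ... = 3229*(-89) + 633*(454)
Scale by -101/1 = -101: (m₀, n₀) = (8989, -45854).
General solution: m = 8989 + 633t, n = -45854 - 3229t for integer t.
m ≥ 0: smallest is 8989 mod 633 = 127 (at t = -14), with n = -648.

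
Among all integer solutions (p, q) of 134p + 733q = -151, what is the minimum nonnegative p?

gcd(733, 134) = 1  (733 = 5×134 + 63, 134 = 2×63 + 8, 63 = 7×8 + 7, 8 = 1×7 + 1, 7 = 7×1).
1 divides -151, so solutions exist.
Back-substituting, 134×(93) + 733×(-17) = 1.
Scale by -151/1 = -151: (p₀, q₀) = (-14043, 2567).
General solution: p = -14043 + 733t, q = 2567 - 134t for integer t.
p ≥ 0: smallest is -14043 mod 733 = 617 (at t = 20), with q = -113.

617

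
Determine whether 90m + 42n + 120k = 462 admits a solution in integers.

yes

gcd(90, 42) = 6.
gcd(6, 120) = 6.
6 divides 462, so integer solutions exist.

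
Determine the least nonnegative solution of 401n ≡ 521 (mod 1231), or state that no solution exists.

164

gcd(1231, 401):
  1231 = 3*401 + 28
  401 = 14*28 + 9
  28 = 3*9 + 1
  9 = 9*1
so gcd(1231, 401) = 1.
1 divides 521, so solutions exist.
Back-substitute for Bézout coefficients:
  1 = 28 - 3*9
  ... = 401*(-132) + 1231*(43)
So 401*(-132) ≡ 1 (mod 1231); multiply by 521: n ≡ -68772 (mod 1231).
Smallest nonnegative: n = -68772 mod 1231 = 164.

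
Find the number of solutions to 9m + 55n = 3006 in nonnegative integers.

gcd(55, 9):
  55 = 6·9 + 1
  9 = 9·1
so gcd(55, 9) = 1.
Back-substitute for Bézout coefficients:
  1 = 55 - 6·9
  ... = 9·(-6) + 55·(1)
Scale by 3006: one solution is (-18036, 3006). Reduce m mod 55: (4, 54).
General: m = 4 + 55t, n = 54 - 9t.
m ≥ 0 ⇒ t ≥ 0; n ≥ 0 ⇒ t ≤ 6. So t ∈ [0, 6]: 7 solutions.

7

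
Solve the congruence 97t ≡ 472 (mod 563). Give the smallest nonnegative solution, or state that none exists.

475

gcd(563, 97) = 1  (563 = 5×97 + 78, 97 = 1×78 + 19, 78 = 4×19 + 2, 19 = 9×2 + 1, 2 = 2×1).
1 divides 472, so solutions exist.
Back-substituting, 97×(267) + 563×(-46) = 1.
So 97×(267) ≡ 1 (mod 563); multiply by 472: t ≡ 126024 (mod 563).
Smallest nonnegative: t = 126024 mod 563 = 475.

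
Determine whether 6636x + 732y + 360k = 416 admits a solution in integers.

gcd(6636, 732) = 12.
gcd(12, 360) = 12.
12 does not divide 416 (remainder 8), so no integer solutions.

no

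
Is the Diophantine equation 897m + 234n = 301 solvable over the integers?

no

gcd(897, 234) = 39  (897 = 3×234 + 195, 234 = 1×195 + 39, 195 = 5×39).
39 does not divide 301 (remainder 28), so no integer solutions.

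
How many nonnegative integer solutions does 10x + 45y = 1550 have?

gcd(45, 10) = 5.
By Bézout, 10·(-4) + 45·(1) = 5.
One solution: (2, 34).
General: x = 2 + 9t, y = 34 - 2t.
x ≥ 0 ⇒ t ≥ 0; y ≥ 0 ⇒ t ≤ 17. So t ∈ [0, 17]: 18 solutions.

18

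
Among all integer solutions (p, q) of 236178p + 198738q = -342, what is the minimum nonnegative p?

6046

gcd(236178, 198738) = 18  (236178 = 1×198738 + 37440, 198738 = 5×37440 + 11538, 37440 = 3×11538 + 2826, 11538 = 4×2826 + 234, 2826 = 12×234 + 18, 234 = 13×18).
18 divides -342, so solutions exist.
Back-substituting, 236178×(844) + 198738×(-1003) = 18.
Scale by -342/18 = -19: (p₀, q₀) = (-16036, 19057).
General solution: p = -16036 + 11041t, q = 19057 - 13121t for integer t.
p ≥ 0: smallest is -16036 mod 11041 = 6046 (at t = 2), with q = -7185.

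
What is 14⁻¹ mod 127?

118

gcd(127, 14):
  127 = 9·14 + 1
  14 = 14·1
so gcd(127, 14) = 1.
Back-substitute for Bézout coefficients:
  1 = 127 - 9·14
  ... = 14·(-9) + 127·(1)
So 14·-9 ≡ 1 (mod 127), and -9 mod 127 = 118.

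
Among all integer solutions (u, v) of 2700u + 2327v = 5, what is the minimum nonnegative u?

gcd(2700, 2327) = 1.
1 divides 5, so solutions exist.
By Bézout, 2700*(549) + 2327*(-637) = 1.
Scale by 5/1 = 5: (u₀, v₀) = (2745, -3185).
General solution: u = 2745 + 2327t, v = -3185 - 2700t for integer t.
u ≥ 0: smallest is 2745 mod 2327 = 418 (at t = -1), with v = -485.

418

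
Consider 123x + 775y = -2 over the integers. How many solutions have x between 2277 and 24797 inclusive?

29

gcd(775, 123):
  775 = 6*123 + 37
  123 = 3*37 + 12
  37 = 3*12 + 1
  12 = 12*1
so gcd(775, 123) = 1.
Back-substitute for Bézout coefficients:
  1 = 37 - 3*12
  ... = 123*(-63) + 775*(10)
Scale by -2: particular solution (126, -20); reduce x mod 775: (126, -20).
General solution: x = 126 + 775t, y = -20 - 123t for integer t.
2277 ≤ 126 + 775t ≤ 24797 gives t ∈ [3, 31], which is 29 values.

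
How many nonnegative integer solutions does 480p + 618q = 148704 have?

3

gcd(618, 480) = 6  (618 = 1*480 + 138, 480 = 3*138 + 66, 138 = 2*66 + 6, 66 = 11*6).
Back-substituting, 480*(-9) + 618*(7) = 6.
Scale by 24784: one solution is (-223056, 173488). Reduce p mod 103: (42, 208).
General: p = 42 + 103t, q = 208 - 80t.
p ≥ 0 ⇒ t ≥ 0; q ≥ 0 ⇒ t ≤ 2. So t ∈ [0, 2]: 3 solutions.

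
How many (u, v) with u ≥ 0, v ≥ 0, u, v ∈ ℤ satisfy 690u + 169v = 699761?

6

gcd(690, 169) = 1  (690 = 4*169 + 14, 169 = 12*14 + 1, 14 = 14*1).
Back-substituting, 690*(-12) + 169*(49) = 1.
Scale by 699761: one solution is (-8397132, 34288289). Reduce u mod 169: (140, 3569).
General: u = 140 + 169t, v = 3569 - 690t.
u ≥ 0 ⇒ t ≥ 0; v ≥ 0 ⇒ t ≤ 5. So t ∈ [0, 5]: 6 solutions.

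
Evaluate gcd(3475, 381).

gcd(3475, 381) = 1  (3475 = 9*381 + 46, 381 = 8*46 + 13, 46 = 3*13 + 7, 13 = 1*7 + 6, 7 = 1*6 + 1, 6 = 6*1).

1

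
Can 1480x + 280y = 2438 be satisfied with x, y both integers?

no

gcd(1480, 280):
  1480 = 5·280 + 80
  280 = 3·80 + 40
  80 = 2·40
so gcd(1480, 280) = 40.
40 does not divide 2438 (remainder 38), so no integer solutions.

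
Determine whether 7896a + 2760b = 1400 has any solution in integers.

no

gcd(7896, 2760):
  7896 = 2*2760 + 2376
  2760 = 1*2376 + 384
  2376 = 6*384 + 72
  384 = 5*72 + 24
  72 = 3*24
so gcd(7896, 2760) = 24.
24 does not divide 1400 (remainder 8), so no integer solutions.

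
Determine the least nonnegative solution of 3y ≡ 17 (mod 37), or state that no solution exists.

18

gcd(37, 3) = 1  (37 = 12*3 + 1, 3 = 3*1).
1 divides 17, so solutions exist.
Back-substituting, 3*(-12) + 37*(1) = 1.
So 3*(-12) ≡ 1 (mod 37); multiply by 17: y ≡ -204 (mod 37).
Smallest nonnegative: y = -204 mod 37 = 18.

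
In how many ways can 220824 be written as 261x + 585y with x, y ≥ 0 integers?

gcd(585, 261):
  585 = 2×261 + 63
  261 = 4×63 + 9
  63 = 7×9
so gcd(585, 261) = 9.
Back-substitute for Bézout coefficients:
  9 = 261 - 4×63
  ... = 261×(9) + 585×(-4)
Scale by 24536: one solution is (220824, -98144). Reduce x mod 65: (19, 369).
General: x = 19 + 65t, y = 369 - 29t.
x ≥ 0 ⇒ t ≥ 0; y ≥ 0 ⇒ t ≤ 12. So t ∈ [0, 12]: 13 solutions.

13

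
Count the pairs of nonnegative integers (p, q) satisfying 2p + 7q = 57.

4

gcd(7, 2) = 1  (7 = 3·2 + 1, 2 = 2·1).
Back-substituting, 2·(-3) + 7·(1) = 1.
Scale by 57: one solution is (-171, 57). Reduce p mod 7: (4, 7).
General: p = 4 + 7t, q = 7 - 2t.
p ≥ 0 ⇒ t ≥ 0; q ≥ 0 ⇒ t ≤ 3. So t ∈ [0, 3]: 4 solutions.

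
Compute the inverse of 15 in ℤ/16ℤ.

gcd(16, 15) = 1.
By Bézout, 15×(-1) + 16×(1) = 1.
So 15×-1 ≡ 1 (mod 16), and -1 mod 16 = 15.

15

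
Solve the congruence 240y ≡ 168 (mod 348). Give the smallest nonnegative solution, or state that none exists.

21

gcd(348, 240):
  348 = 1·240 + 108
  240 = 2·108 + 24
  108 = 4·24 + 12
  24 = 2·12
so gcd(348, 240) = 12.
12 divides 168, so solutions exist.
Back-substitute for Bézout coefficients:
  12 = 108 - 4·24
  ... = 240·(-13) + 348·(9)
So 240·(-13) ≡ 12 (mod 348); multiply by 14: y ≡ -182 (mod 29).
Smallest nonnegative: y = -182 mod 29 = 21.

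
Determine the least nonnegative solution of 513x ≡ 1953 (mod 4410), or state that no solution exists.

gcd(4410, 513) = 9  (4410 = 8·513 + 306, 513 = 1·306 + 207, 306 = 1·207 + 99, 207 = 2·99 + 9, 99 = 11·9).
9 divides 1953, so solutions exist.
Back-substituting, 513·(43) + 4410·(-5) = 9.
So 513·(43) ≡ 9 (mod 4410); multiply by 217: x ≡ 9331 (mod 490).
Smallest nonnegative: x = 9331 mod 490 = 21.

21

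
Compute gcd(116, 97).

gcd(116, 97) = 1  (116 = 1×97 + 19, 97 = 5×19 + 2, 19 = 9×2 + 1, 2 = 2×1).

1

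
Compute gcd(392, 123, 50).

1

gcd(392, 123):
  392 = 3*123 + 23
  123 = 5*23 + 8
  23 = 2*8 + 7
  8 = 1*7 + 1
  7 = 7*1
so gcd(392, 123) = 1.
gcd(1, 50) = 1.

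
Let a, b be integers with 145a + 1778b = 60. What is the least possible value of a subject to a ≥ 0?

gcd(1778, 145):
  1778 = 12*145 + 38
  145 = 3*38 + 31
  38 = 1*31 + 7
  31 = 4*7 + 3
  7 = 2*3 + 1
  3 = 3*1
so gcd(1778, 145) = 1.
1 divides 60, so solutions exist.
Back-substitute for Bézout coefficients:
  1 = 7 - 2*3
  ... = 145*(-515) + 1778*(42)
Scale by 60/1 = 60: (a₀, b₀) = (-30900, 2520).
General solution: a = -30900 + 1778t, b = 2520 - 145t for integer t.
a ≥ 0: smallest is -30900 mod 1778 = 1104 (at t = 18), with b = -90.

1104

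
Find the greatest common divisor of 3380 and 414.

gcd(3380, 414) = 2  (3380 = 8·414 + 68, 414 = 6·68 + 6, 68 = 11·6 + 2, 6 = 3·2).

2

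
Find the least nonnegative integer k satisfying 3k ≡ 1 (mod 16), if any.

11

gcd(16, 3) = 1  (16 = 5×3 + 1, 3 = 3×1).
1 divides 1, so solutions exist.
Back-substituting, 3×(-5) + 16×(1) = 1.
So 3×(-5) ≡ 1 (mod 16); multiply by 1: k ≡ -5 (mod 16).
Smallest nonnegative: k = -5 mod 16 = 11.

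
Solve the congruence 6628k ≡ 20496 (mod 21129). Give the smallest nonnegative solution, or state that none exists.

gcd(21129, 6628) = 1.
1 divides 20496, so solutions exist.
By Bézout, 6628·(-2936) + 21129·(921) = 1.
So 6628·(-2936) ≡ 1 (mod 21129); multiply by 20496: k ≡ -60176256 (mod 21129).
Smallest nonnegative: k = -60176256 mod 21129 = 20265.

20265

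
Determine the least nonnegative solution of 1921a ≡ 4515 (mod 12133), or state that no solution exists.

7531

gcd(12133, 1921):
  12133 = 6·1921 + 607
  1921 = 3·607 + 100
  607 = 6·100 + 7
  100 = 14·7 + 2
  7 = 3·2 + 1
  2 = 2·1
so gcd(12133, 1921) = 1.
1 divides 4515, so solutions exist.
Back-substitute for Bézout coefficients:
  1 = 7 - 3·2
  ... = 1921·(-5217) + 12133·(826)
So 1921·(-5217) ≡ 1 (mod 12133); multiply by 4515: a ≡ -23554755 (mod 12133).
Smallest nonnegative: a = -23554755 mod 12133 = 7531.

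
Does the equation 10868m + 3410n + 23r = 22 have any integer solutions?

gcd(10868, 3410):
  10868 = 3×3410 + 638
  3410 = 5×638 + 220
  638 = 2×220 + 198
  220 = 1×198 + 22
  198 = 9×22
so gcd(10868, 3410) = 22.
gcd(22, 23) = 1.
1 divides 22, so integer solutions exist.

yes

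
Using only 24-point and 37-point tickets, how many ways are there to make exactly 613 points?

Need nonnegative integers with 24j + 37k = 613.
gcd(24, 37) = 1, and 24·(17) + 37·(-11) = 1.
So (j₀, k₀) = (10421, -6743); general j = 10421 + 37t, k = -6743 - 24t.
j ≥ 0 ⇒ t ≥ -281; k ≥ 0 ⇒ t ≤ -281. That's 1 value of t.

1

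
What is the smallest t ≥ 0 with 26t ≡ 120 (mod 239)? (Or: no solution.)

gcd(239, 26) = 1.
1 divides 120, so solutions exist.
By Bézout, 26·(46) + 239·(-5) = 1.
So 26·(46) ≡ 1 (mod 239); multiply by 120: t ≡ 5520 (mod 239).
Smallest nonnegative: t = 5520 mod 239 = 23.

23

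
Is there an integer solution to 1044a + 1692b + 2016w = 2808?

gcd(1692, 1044) = 36  (1692 = 1*1044 + 648, 1044 = 1*648 + 396, 648 = 1*396 + 252, 396 = 1*252 + 144, 252 = 1*144 + 108, 144 = 1*108 + 36, 108 = 3*36).
gcd(36, 2016) = 36.
36 divides 2808, so integer solutions exist.

yes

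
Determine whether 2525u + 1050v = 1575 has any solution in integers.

yes

gcd(2525, 1050):
  2525 = 2×1050 + 425
  1050 = 2×425 + 200
  425 = 2×200 + 25
  200 = 8×25
so gcd(2525, 1050) = 25.
25 divides 1575, so integer solutions exist.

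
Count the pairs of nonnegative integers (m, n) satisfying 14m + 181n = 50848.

21

gcd(181, 14) = 1  (181 = 12*14 + 13, 14 = 1*13 + 1, 13 = 13*1).
Back-substituting, 14*(13) + 181*(-1) = 1.
Scale by 50848: one solution is (661024, -50848). Reduce m mod 181: (12, 280).
General: m = 12 + 181t, n = 280 - 14t.
m ≥ 0 ⇒ t ≥ 0; n ≥ 0 ⇒ t ≤ 20. So t ∈ [0, 20]: 21 solutions.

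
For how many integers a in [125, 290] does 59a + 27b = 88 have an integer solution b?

6

gcd(59, 27) = 1.
By Bézout, 59*(11) + 27*(-24) = 1.
Particular solution: (23, -47).
General solution: a = 23 + 27t, b = -47 - 59t for integer t.
125 ≤ 23 + 27t ≤ 290 gives t ∈ [4, 9], which is 6 values.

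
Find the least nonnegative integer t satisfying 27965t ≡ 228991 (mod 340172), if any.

gcd(340172, 27965) = 7.
7 divides 228991, so solutions exist.
By Bézout, 27965×(-14001) + 340172×(1151) = 7.
So 27965×(-14001) ≡ 7 (mod 340172); multiply by 32713: t ≡ -458014713 (mod 48596).
Smallest nonnegative: t = -458014713 mod 48596 = 2587.

2587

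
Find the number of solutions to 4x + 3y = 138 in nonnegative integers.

12

gcd(4, 3):
  4 = 1×3 + 1
  3 = 3×1
so gcd(4, 3) = 1.
Back-substitute for Bézout coefficients:
  1 = 4 - 1×3
  ... = 4×(1) + 3×(-1)
Scale by 138: one solution is (138, -138). Reduce x mod 3: (0, 46).
General: x = 0 + 3t, y = 46 - 4t.
x ≥ 0 ⇒ t ≥ 0; y ≥ 0 ⇒ t ≤ 11. So t ∈ [0, 11]: 12 solutions.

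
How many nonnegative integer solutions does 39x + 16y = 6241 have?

gcd(39, 16) = 1  (39 = 2×16 + 7, 16 = 2×7 + 2, 7 = 3×2 + 1, 2 = 2×1).
Back-substituting, 39×(7) + 16×(-17) = 1.
Scale by 6241: one solution is (43687, -106097). Reduce x mod 16: (7, 373).
General: x = 7 + 16t, y = 373 - 39t.
x ≥ 0 ⇒ t ≥ 0; y ≥ 0 ⇒ t ≤ 9. So t ∈ [0, 9]: 10 solutions.

10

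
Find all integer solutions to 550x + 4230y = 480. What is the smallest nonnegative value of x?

147

gcd(4230, 550):
  4230 = 7×550 + 380
  550 = 1×380 + 170
  380 = 2×170 + 40
  170 = 4×40 + 10
  40 = 4×10
so gcd(4230, 550) = 10.
10 divides 480, so solutions exist.
Back-substitute for Bézout coefficients:
  10 = 170 - 4×40
  ... = 550×(100) + 4230×(-13)
Scale by 480/10 = 48: (x₀, y₀) = (4800, -624).
General solution: x = 4800 + 423t, y = -624 - 55t for integer t.
x ≥ 0: smallest is 4800 mod 423 = 147 (at t = -11), with y = -19.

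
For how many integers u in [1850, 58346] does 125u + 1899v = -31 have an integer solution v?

30

gcd(1899, 125) = 1.
By Bézout, 125·(395) + 1899·(-26) = 1.
Particular solution: (1048, -69).
General solution: u = 1048 + 1899t, v = -69 - 125t for integer t.
1850 ≤ 1048 + 1899t ≤ 58346 gives t ∈ [1, 30], which is 30 values.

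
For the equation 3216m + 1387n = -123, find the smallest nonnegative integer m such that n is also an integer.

97

gcd(3216, 1387) = 1  (3216 = 2×1387 + 442, 1387 = 3×442 + 61, 442 = 7×61 + 15, 61 = 4×15 + 1, 15 = 15×1).
1 divides -123, so solutions exist.
Back-substituting, 3216×(-91) + 1387×(211) = 1.
Scale by -123/1 = -123: (m₀, n₀) = (11193, -25953).
General solution: m = 11193 + 1387t, n = -25953 - 3216t for integer t.
m ≥ 0: smallest is 11193 mod 1387 = 97 (at t = -8), with n = -225.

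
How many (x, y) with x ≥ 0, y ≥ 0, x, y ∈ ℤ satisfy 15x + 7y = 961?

gcd(15, 7) = 1.
By Bézout, 15*(1) + 7*(-2) = 1.
One solution: (2, 133).
General: x = 2 + 7t, y = 133 - 15t.
x ≥ 0 ⇒ t ≥ 0; y ≥ 0 ⇒ t ≤ 8. So t ∈ [0, 8]: 9 solutions.

9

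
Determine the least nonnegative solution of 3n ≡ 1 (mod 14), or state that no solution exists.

5

gcd(14, 3) = 1.
1 divides 1, so solutions exist.
By Bézout, 3*(5) + 14*(-1) = 1.
So 3*(5) ≡ 1 (mod 14); multiply by 1: n ≡ 5 (mod 14).
Smallest nonnegative: n = 5 mod 14 = 5.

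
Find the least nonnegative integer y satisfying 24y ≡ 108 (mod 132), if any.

10

gcd(132, 24) = 12.
12 divides 108, so solutions exist.
By Bézout, 24×(-5) + 132×(1) = 12.
So 24×(-5) ≡ 12 (mod 132); multiply by 9: y ≡ -45 (mod 11).
Smallest nonnegative: y = -45 mod 11 = 10.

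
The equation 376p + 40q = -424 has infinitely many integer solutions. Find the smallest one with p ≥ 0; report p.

gcd(376, 40):
  376 = 9·40 + 16
  40 = 2·16 + 8
  16 = 2·8
so gcd(376, 40) = 8.
8 divides -424, so solutions exist.
Back-substitute for Bézout coefficients:
  8 = 40 - 2·16
  ... = 376·(-2) + 40·(19)
Scale by -424/8 = -53: (p₀, q₀) = (106, -1007).
General solution: p = 106 + 5t, q = -1007 - 47t for integer t.
p ≥ 0: smallest is 106 mod 5 = 1 (at t = -21), with q = -20.

1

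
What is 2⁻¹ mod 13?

7

gcd(13, 2) = 1  (13 = 6×2 + 1, 2 = 2×1).
Back-substituting, 2×(-6) + 13×(1) = 1.
So 2×-6 ≡ 1 (mod 13), and -6 mod 13 = 7.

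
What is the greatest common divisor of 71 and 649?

1

gcd(649, 71):
  649 = 9*71 + 10
  71 = 7*10 + 1
  10 = 10*1
so gcd(649, 71) = 1.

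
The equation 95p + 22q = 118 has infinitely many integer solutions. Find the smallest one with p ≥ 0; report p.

20

gcd(95, 22) = 1.
1 divides 118, so solutions exist.
By Bézout, 95*(-3) + 22*(13) = 1.
Scale by 118/1 = 118: (p₀, q₀) = (-354, 1534).
General solution: p = -354 + 22t, q = 1534 - 95t for integer t.
p ≥ 0: smallest is -354 mod 22 = 20 (at t = 17), with q = -81.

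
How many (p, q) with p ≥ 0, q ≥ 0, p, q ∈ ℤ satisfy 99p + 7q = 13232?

19

gcd(99, 7) = 1.
By Bézout, 99*(1) + 7*(-14) = 1.
One solution: (2, 1862).
General: p = 2 + 7t, q = 1862 - 99t.
p ≥ 0 ⇒ t ≥ 0; q ≥ 0 ⇒ t ≤ 18. So t ∈ [0, 18]: 19 solutions.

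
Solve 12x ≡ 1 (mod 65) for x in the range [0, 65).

38

gcd(65, 12):
  65 = 5*12 + 5
  12 = 2*5 + 2
  5 = 2*2 + 1
  2 = 2*1
so gcd(65, 12) = 1.
Back-substitute for Bézout coefficients:
  1 = 5 - 2*2
  ... = 12*(-27) + 65*(5)
So 12*-27 ≡ 1 (mod 65), and -27 mod 65 = 38.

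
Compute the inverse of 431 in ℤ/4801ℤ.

gcd(4801, 431):
  4801 = 11×431 + 60
  431 = 7×60 + 11
  60 = 5×11 + 5
  11 = 2×5 + 1
  5 = 5×1
so gcd(4801, 431) = 1.
Back-substitute for Bézout coefficients:
  1 = 11 - 2×5
  ... = 431×(880) + 4801×(-79)
So 431×880 ≡ 1 (mod 4801), and 880 mod 4801 = 880.

880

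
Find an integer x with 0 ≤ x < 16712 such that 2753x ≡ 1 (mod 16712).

1809

gcd(16712, 2753):
  16712 = 6×2753 + 194
  2753 = 14×194 + 37
  194 = 5×37 + 9
  37 = 4×9 + 1
  9 = 9×1
so gcd(16712, 2753) = 1.
Back-substitute for Bézout coefficients:
  1 = 37 - 4×9
  ... = 2753×(1809) + 16712×(-298)
So 2753×1809 ≡ 1 (mod 16712), and 1809 mod 16712 = 1809.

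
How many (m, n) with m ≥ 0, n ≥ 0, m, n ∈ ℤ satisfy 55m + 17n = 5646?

6

gcd(55, 17):
  55 = 3·17 + 4
  17 = 4·4 + 1
  4 = 4·1
so gcd(55, 17) = 1.
Back-substitute for Bézout coefficients:
  1 = 17 - 4·4
  ... = 55·(-4) + 17·(13)
Scale by 5646: one solution is (-22584, 73398). Reduce m mod 17: (9, 303).
General: m = 9 + 17t, n = 303 - 55t.
m ≥ 0 ⇒ t ≥ 0; n ≥ 0 ⇒ t ≤ 5. So t ∈ [0, 5]: 6 solutions.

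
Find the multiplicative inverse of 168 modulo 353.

166

gcd(353, 168) = 1.
By Bézout, 168*(166) + 353*(-79) = 1.
So 168*166 ≡ 1 (mod 353), and 166 mod 353 = 166.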